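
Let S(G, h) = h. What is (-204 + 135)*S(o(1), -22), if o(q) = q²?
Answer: 1518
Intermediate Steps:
(-204 + 135)*S(o(1), -22) = (-204 + 135)*(-22) = -69*(-22) = 1518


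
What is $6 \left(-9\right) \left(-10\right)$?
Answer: $540$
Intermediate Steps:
$6 \left(-9\right) \left(-10\right) = \left(-54\right) \left(-10\right) = 540$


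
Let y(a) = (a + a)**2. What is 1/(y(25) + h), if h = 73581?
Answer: 1/76081 ≈ 1.3144e-5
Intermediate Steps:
y(a) = 4*a**2 (y(a) = (2*a)**2 = 4*a**2)
1/(y(25) + h) = 1/(4*25**2 + 73581) = 1/(4*625 + 73581) = 1/(2500 + 73581) = 1/76081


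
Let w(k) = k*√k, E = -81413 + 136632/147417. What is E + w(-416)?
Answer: -4000507863/49139 - 1664*I*√26 ≈ -81412.0 - 8484.8*I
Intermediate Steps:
E = -4000507863/49139 (E = -81413 + 136632*(1/147417) = -81413 + 45544/49139 = -4000507863/49139 ≈ -81412.)
w(k) = k^(3/2)
E + w(-416) = -4000507863/49139 + (-416)^(3/2) = -4000507863/49139 - 1664*I*√26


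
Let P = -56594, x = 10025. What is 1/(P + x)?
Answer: -1/46569 ≈ -2.1474e-5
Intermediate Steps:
1/(P + x) = 1/(-56594 + 10025) = 1/(-46569) = -1/46569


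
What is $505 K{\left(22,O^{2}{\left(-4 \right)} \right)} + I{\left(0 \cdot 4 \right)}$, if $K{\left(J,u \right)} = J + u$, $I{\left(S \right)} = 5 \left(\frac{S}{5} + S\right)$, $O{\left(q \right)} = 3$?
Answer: $15655$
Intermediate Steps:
$I{\left(S \right)} = 6 S$ ($I{\left(S \right)} = 5 \left(S \frac{1}{5} + S\right) = 5 \left(\frac{S}{5} + S\right) = 5 \frac{6 S}{5} = 6 S$)
$505 K{\left(22,O^{2}{\left(-4 \right)} \right)} + I{\left(0 \cdot 4 \right)} = 505 \left(22 + 3^{2}\right) + 6 \cdot 0 \cdot 4 = 505 \left(22 + 9\right) + 6 \cdot 0 = 505 \cdot 31 + 0 = 15655 + 0 = 15655$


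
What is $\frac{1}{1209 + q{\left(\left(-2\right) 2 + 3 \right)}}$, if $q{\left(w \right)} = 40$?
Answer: $\frac{1}{1249} \approx 0.00080064$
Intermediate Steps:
$\frac{1}{1209 + q{\left(\left(-2\right) 2 + 3 \right)}} = \frac{1}{1209 + 40} = \frac{1}{1249}$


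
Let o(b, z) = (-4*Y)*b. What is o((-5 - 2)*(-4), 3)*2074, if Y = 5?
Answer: -1161440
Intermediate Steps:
o(b, z) = -20*b (o(b, z) = (-4*5)*b = -20*b)
o((-5 - 2)*(-4), 3)*2074 = -20*(-5 - 2)*(-4)*2074 = -(-140)*(-4)*2074 = -20*28*2074 = -560*2074 = -1161440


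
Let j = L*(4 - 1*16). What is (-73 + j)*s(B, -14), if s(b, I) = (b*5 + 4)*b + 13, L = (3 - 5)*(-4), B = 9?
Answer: -76726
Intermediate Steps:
L = 8 (L = -2*(-4) = 8)
s(b, I) = 13 + b*(4 + 5*b) (s(b, I) = (5*b + 4)*b + 13 = (4 + 5*b)*b + 13 = b*(4 + 5*b) + 13 = 13 + b*(4 + 5*b))
j = -96 (j = 8*(4 - 1*16) = 8*(4 - 16) = 8*(-12) = -96)
(-73 + j)*s(B, -14) = (-73 - 96)*(13 + 4*9 + 5*9**2) = -169*(13 + 36 + 5*81) = -169*(13 + 36 + 405) = -169*454 = -76726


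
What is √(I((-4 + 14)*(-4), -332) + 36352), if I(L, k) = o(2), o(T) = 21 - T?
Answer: √36371 ≈ 190.71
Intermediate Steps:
I(L, k) = 19 (I(L, k) = 21 - 1*2 = 21 - 2 = 19)
√(I((-4 + 14)*(-4), -332) + 36352) = √(19 + 36352) = √36371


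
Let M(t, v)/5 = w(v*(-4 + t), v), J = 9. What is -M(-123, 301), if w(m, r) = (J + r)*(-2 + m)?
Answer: 59254950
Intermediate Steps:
w(m, r) = (-2 + m)*(9 + r) (w(m, r) = (9 + r)*(-2 + m) = (-2 + m)*(9 + r))
M(t, v) = -90 - 10*v + 5*v²*(-4 + t) + 45*v*(-4 + t) (M(t, v) = 5*(-18 - 2*v + 9*(v*(-4 + t)) + (v*(-4 + t))*v) = 5*(-18 - 2*v + 9*v*(-4 + t) + v²*(-4 + t)) = 5*(-18 - 2*v + v²*(-4 + t) + 9*v*(-4 + t)) = -90 - 10*v + 5*v²*(-4 + t) + 45*v*(-4 + t))
-M(-123, 301) = -(-90 - 10*301 + 5*301²*(-4 - 123) + 45*301*(-4 - 123)) = -(-90 - 3010 + 5*90601*(-127) + 45*301*(-127)) = -(-90 - 3010 - 57531635 - 1720215) = -1*(-59254950) = 59254950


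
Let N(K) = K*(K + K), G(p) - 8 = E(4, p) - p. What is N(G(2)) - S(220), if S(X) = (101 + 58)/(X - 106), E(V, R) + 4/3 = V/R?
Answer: 29923/342 ≈ 87.494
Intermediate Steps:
E(V, R) = -4/3 + V/R
S(X) = 159/(-106 + X)
G(p) = 20/3 - p + 4/p (G(p) = 8 + ((-4/3 + 4/p) - p) = 8 + (-4/3 - p + 4/p) = 20/3 - p + 4/p)
N(K) = 2*K² (N(K) = K*(2*K) = 2*K²)
N(G(2)) - S(220) = 2*(20/3 - 1*2 + 4/2)² - 159/(-106 + 220) = 2*(20/3 - 2 + 4*(½))² - 159/114 = 2*(20/3 - 2 + 2)² - 159/114 = 2*(20/3)² - 1*53/38 = 2*(400/9) - 53/38 = 800/9 - 53/38 = 29923/342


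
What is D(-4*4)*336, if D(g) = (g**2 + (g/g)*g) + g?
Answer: 75264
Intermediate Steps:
D(g) = g**2 + 2*g (D(g) = (g**2 + 1*g) + g = (g**2 + g) + g = (g + g**2) + g = g**2 + 2*g)
D(-4*4)*336 = ((-4*4)*(2 - 4*4))*336 = -16*(2 - 16)*336 = -16*(-14)*336 = 224*336 = 75264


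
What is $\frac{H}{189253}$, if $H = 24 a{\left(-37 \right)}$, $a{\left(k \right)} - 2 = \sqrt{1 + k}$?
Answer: $\frac{48}{189253} + \frac{144 i}{189253} \approx 0.00025363 + 0.00076089 i$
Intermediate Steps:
$a{\left(k \right)} = 2 + \sqrt{1 + k}$
$H = 48 + 144 i$ ($H = 24 \left(2 + \sqrt{1 - 37}\right) = 24 \left(2 + \sqrt{-36}\right) = 24 \left(2 + 6 i\right) = 48 + 144 i \approx 48.0 + 144.0 i$)
$\frac{H}{189253} = \frac{48 + 144 i}{189253} = \left(48 + 144 i\right) \frac{1}{189253} = \frac{48}{189253} + \frac{144 i}{189253}$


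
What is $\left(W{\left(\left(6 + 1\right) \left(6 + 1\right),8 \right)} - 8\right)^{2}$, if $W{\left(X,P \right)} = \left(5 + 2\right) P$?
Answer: $2304$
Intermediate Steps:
$W{\left(X,P \right)} = 7 P$
$\left(W{\left(\left(6 + 1\right) \left(6 + 1\right),8 \right)} - 8\right)^{2} = \left(7 \cdot 8 - 8\right)^{2} = \left(56 - 8\right)^{2} = 48^{2} = 2304$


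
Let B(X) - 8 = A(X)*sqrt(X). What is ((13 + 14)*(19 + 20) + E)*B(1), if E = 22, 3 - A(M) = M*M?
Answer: 10750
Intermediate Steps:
A(M) = 3 - M**2 (A(M) = 3 - M*M = 3 - M**2)
B(X) = 8 + sqrt(X)*(3 - X**2) (B(X) = 8 + (3 - X**2)*sqrt(X) = 8 + sqrt(X)*(3 - X**2))
((13 + 14)*(19 + 20) + E)*B(1) = ((13 + 14)*(19 + 20) + 22)*(8 + sqrt(1)*(3 - 1*1**2)) = (27*39 + 22)*(8 + 1*(3 - 1*1)) = (1053 + 22)*(8 + 1*(3 - 1)) = 1075*(8 + 1*2) = 1075*(8 + 2) = 1075*10 = 10750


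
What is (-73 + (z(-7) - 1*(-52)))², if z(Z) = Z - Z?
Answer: 441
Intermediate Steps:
z(Z) = 0
(-73 + (z(-7) - 1*(-52)))² = (-73 + (0 - 1*(-52)))² = (-73 + (0 + 52))² = (-73 + 52)² = (-21)² = 441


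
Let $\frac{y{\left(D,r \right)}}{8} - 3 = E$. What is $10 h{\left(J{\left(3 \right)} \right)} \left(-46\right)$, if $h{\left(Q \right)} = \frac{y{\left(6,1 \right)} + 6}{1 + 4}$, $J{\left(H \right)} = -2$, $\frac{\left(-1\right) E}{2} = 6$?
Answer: $6072$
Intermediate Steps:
$E = -12$ ($E = \left(-2\right) 6 = -12$)
$y{\left(D,r \right)} = -72$ ($y{\left(D,r \right)} = 24 + 8 \left(-12\right) = 24 - 96 = -72$)
$h{\left(Q \right)} = - \frac{66}{5}$ ($h{\left(Q \right)} = \frac{-72 + 6}{1 + 4} = - \frac{66}{5}$)
$10 h{\left(J{\left(3 \right)} \right)} \left(-46\right) = 10 \left(- \frac{66}{5}\right) \left(-46\right) = \left(-132\right) \left(-46\right) = 6072$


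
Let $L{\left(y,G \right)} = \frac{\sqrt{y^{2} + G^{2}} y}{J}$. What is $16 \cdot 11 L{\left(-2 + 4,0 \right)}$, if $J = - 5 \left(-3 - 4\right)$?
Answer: $\frac{704}{35} \approx 20.114$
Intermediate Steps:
$J = 35$ ($J = \left(-5\right) \left(-7\right) = 35$)
$L{\left(y,G \right)} = \frac{y \sqrt{G^{2} + y^{2}}}{35}$ ($L{\left(y,G \right)} = \frac{\sqrt{y^{2} + G^{2}} y}{35} = \sqrt{G^{2} + y^{2}} y \frac{1}{35} = y \sqrt{G^{2} + y^{2}} \cdot \frac{1}{35} = \frac{y \sqrt{G^{2} + y^{2}}}{35}$)
$16 \cdot 11 L{\left(-2 + 4,0 \right)} = 16 \cdot 11 \frac{\left(-2 + 4\right) \sqrt{0^{2} + \left(-2 + 4\right)^{2}}}{35} = 176 \cdot \frac{1}{35} \cdot 2 \sqrt{0 + 2^{2}} = 176 \cdot \frac{1}{35} \cdot 2 \sqrt{0 + 4} = 176 \cdot \frac{1}{35} \cdot 2 \sqrt{4} = 176 \cdot \frac{1}{35} \cdot 2 \cdot 2 = 176 \cdot \frac{4}{35} = \frac{704}{35}$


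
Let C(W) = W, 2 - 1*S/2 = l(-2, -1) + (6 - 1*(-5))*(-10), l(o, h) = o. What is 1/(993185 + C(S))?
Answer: 1/993413 ≈ 1.0066e-6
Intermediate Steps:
S = 228 (S = 4 - 2*(-2 + (6 - 1*(-5))*(-10)) = 4 - 2*(-2 + (6 + 5)*(-10)) = 4 - 2*(-2 + 11*(-10)) = 4 - 2*(-2 - 110) = 4 - 2*(-112) = 4 + 224 = 228)
1/(993185 + C(S)) = 1/(993185 + 228) = 1/993413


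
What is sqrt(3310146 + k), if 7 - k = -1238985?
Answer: sqrt(4549138) ≈ 2132.9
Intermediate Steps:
k = 1238992 (k = 7 - 1*(-1238985) = 7 + 1238985 = 1238992)
sqrt(3310146 + k) = sqrt(3310146 + 1238992) = sqrt(4549138)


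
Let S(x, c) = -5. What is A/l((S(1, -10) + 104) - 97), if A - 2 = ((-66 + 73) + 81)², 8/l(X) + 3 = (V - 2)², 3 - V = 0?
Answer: -3873/2 ≈ -1936.5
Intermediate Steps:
V = 3 (V = 3 - 1*0 = 3 + 0 = 3)
l(X) = -4 (l(X) = 8/(-3 + (3 - 2)²) = 8/(-3 + 1²) = 8/(-3 + 1) = 8/(-2) = 8*(-½) = -4)
A = 7746 (A = 2 + ((-66 + 73) + 81)² = 2 + (7 + 81)² = 2 + 88² = 2 + 7744 = 7746)
A/l((S(1, -10) + 104) - 97) = 7746/(-4) = 7746*(-¼) = -3873/2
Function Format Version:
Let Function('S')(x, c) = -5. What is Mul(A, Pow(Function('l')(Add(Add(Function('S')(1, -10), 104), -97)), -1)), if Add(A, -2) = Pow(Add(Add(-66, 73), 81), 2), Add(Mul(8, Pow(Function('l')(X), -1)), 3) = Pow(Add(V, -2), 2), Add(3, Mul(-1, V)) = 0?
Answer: Rational(-3873, 2) ≈ -1936.5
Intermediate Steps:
V = 3 (V = Add(3, Mul(-1, 0)) = Add(3, 0) = 3)
Function('l')(X) = -4 (Function('l')(X) = Mul(8, Pow(Add(-3, Pow(Add(3, -2), 2)), -1)) = Mul(8, Pow(Add(-3, Pow(1, 2)), -1)) = Mul(8, Pow(Add(-3, 1), -1)) = Mul(8, Pow(-2, -1)) = Mul(8, Rational(-1, 2)) = -4)
A = 7746 (A = Add(2, Pow(Add(Add(-66, 73), 81), 2)) = Add(2, Pow(Add(7, 81), 2)) = Add(2, Pow(88, 2)) = Add(2, 7744) = 7746)
Mul(A, Pow(Function('l')(Add(Add(Function('S')(1, -10), 104), -97)), -1)) = Mul(7746, Pow(-4, -1)) = Mul(7746, Rational(-1, 4)) = Rational(-3873, 2)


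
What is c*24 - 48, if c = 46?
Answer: 1056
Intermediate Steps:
c*24 - 48 = 46*24 - 48 = 1104 - 48 = 1056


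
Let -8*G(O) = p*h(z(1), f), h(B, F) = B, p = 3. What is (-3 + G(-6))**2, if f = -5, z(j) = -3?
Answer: 225/64 ≈ 3.5156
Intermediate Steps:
G(O) = 9/8 (G(O) = -3*(-3)/8 = -1/8*(-9) = 9/8)
(-3 + G(-6))**2 = (-3 + 9/8)**2 = (-15/8)**2 = 225/64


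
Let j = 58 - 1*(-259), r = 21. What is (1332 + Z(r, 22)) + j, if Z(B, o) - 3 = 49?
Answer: 1701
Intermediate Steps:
Z(B, o) = 52 (Z(B, o) = 3 + 49 = 52)
j = 317 (j = 58 + 259 = 317)
(1332 + Z(r, 22)) + j = (1332 + 52) + 317 = 1384 + 317 = 1701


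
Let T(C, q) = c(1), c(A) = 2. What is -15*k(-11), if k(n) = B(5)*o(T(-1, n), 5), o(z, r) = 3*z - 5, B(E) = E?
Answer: -75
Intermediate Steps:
T(C, q) = 2
o(z, r) = -5 + 3*z
k(n) = 5 (k(n) = 5*(-5 + 3*2) = 5*(-5 + 6) = 5*1 = 5)
-15*k(-11) = -15*5 = -75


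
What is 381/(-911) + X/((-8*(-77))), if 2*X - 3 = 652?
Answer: 127313/1122352 ≈ 0.11343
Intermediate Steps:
X = 655/2 (X = 3/2 + (½)*652 = 3/2 + 326 = 655/2 ≈ 327.50)
381/(-911) + X/((-8*(-77))) = 381/(-911) + 655/(2*((-8*(-77)))) = 381*(-1/911) + (655/2)/616 = -381/911 + (655/2)*(1/616) = -381/911 + 655/1232 = 127313/1122352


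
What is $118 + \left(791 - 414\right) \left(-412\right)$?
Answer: $-155206$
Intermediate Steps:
$118 + \left(791 - 414\right) \left(-412\right) = 118 + 377 \left(-412\right) = 118 - 155324 = -155206$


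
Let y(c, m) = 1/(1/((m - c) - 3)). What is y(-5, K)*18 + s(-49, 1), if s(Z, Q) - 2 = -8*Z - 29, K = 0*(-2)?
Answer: 401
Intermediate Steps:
K = 0
y(c, m) = -3 + m - c (y(c, m) = 1/(1/(-3 + m - c)) = -3 + m - c)
s(Z, Q) = -27 - 8*Z (s(Z, Q) = 2 + (-8*Z - 29) = 2 + (-29 - 8*Z) = -27 - 8*Z)
y(-5, K)*18 + s(-49, 1) = (-3 + 0 - 1*(-5))*18 + (-27 - 8*(-49)) = (-3 + 0 + 5)*18 + (-27 + 392) = 2*18 + 365 = 36 + 365 = 401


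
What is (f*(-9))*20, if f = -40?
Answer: 7200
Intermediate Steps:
(f*(-9))*20 = -40*(-9)*20 = 360*20 = 7200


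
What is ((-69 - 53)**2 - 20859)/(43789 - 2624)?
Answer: -1195/8233 ≈ -0.14515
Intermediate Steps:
((-69 - 53)**2 - 20859)/(43789 - 2624) = ((-122)**2 - 20859)/41165 = (14884 - 20859)*(1/41165) = -5975*1/41165 = -1195/8233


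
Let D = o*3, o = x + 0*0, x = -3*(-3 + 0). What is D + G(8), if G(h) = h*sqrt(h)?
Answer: 27 + 16*sqrt(2) ≈ 49.627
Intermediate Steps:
x = 9 (x = -3*(-3) = 9)
o = 9 (o = 9 + 0*0 = 9 + 0 = 9)
G(h) = h**(3/2)
D = 27 (D = 9*3 = 27)
D + G(8) = 27 + 8**(3/2) = 27 + 16*sqrt(2)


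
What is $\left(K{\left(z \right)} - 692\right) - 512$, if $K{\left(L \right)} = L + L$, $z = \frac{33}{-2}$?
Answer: $-1237$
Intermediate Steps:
$z = - \frac{33}{2}$ ($z = 33 \left(- \frac{1}{2}\right) = - \frac{33}{2} \approx -16.5$)
$K{\left(L \right)} = 2 L$
$\left(K{\left(z \right)} - 692\right) - 512 = \left(2 \left(- \frac{33}{2}\right) - 692\right) - 512 = \left(-33 - 692\right) - 512 = -725 - 512 = -1237$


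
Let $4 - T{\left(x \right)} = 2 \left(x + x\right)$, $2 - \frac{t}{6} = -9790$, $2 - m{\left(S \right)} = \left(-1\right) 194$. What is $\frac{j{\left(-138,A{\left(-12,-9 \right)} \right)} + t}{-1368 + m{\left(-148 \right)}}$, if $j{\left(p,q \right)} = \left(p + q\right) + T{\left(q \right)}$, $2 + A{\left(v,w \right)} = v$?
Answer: $- \frac{14665}{293} \approx -50.051$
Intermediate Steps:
$m{\left(S \right)} = 196$ ($m{\left(S \right)} = 2 - \left(-1\right) 194 = 2 - -194 = 2 + 194 = 196$)
$t = 58752$ ($t = 12 - -58740 = 12 + 58740 = 58752$)
$T{\left(x \right)} = 4 - 4 x$ ($T{\left(x \right)} = 4 - 2 \left(x + x\right) = 4 - 2 \cdot 2 x = 4 - 4 x$)
$A{\left(v,w \right)} = -2 + v$
$j{\left(p,q \right)} = 4 + p - 3 q$ ($j{\left(p,q \right)} = \left(p + q\right) - \left(-4 + 4 q\right) = 4 + p - 3 q$)
$\frac{j{\left(-138,A{\left(-12,-9 \right)} \right)} + t}{-1368 + m{\left(-148 \right)}} = \frac{\left(4 - 138 - 3 \left(-2 - 12\right)\right) + 58752}{-1368 + 196} = \frac{\left(4 - 138 - -42\right) + 58752}{-1172} = \left(\left(4 - 138 + 42\right) + 58752\right) \left(- \frac{1}{1172}\right) = \left(-92 + 58752\right) \left(- \frac{1}{1172}\right) = 58660 \left(- \frac{1}{1172}\right) = - \frac{14665}{293}$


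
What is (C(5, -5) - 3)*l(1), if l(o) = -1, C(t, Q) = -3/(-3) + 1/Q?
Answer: 11/5 ≈ 2.2000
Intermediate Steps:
C(t, Q) = 1 + 1/Q (C(t, Q) = -3*(-1/3) + 1/Q = 1 + 1/Q)
(C(5, -5) - 3)*l(1) = ((1 - 5)/(-5) - 3)*(-1) = (-1/5*(-4) - 3)*(-1) = (4/5 - 3)*(-1) = -11/5*(-1) = 11/5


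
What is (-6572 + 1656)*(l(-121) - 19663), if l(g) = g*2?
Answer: 97852980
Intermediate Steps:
l(g) = 2*g
(-6572 + 1656)*(l(-121) - 19663) = (-6572 + 1656)*(2*(-121) - 19663) = -4916*(-242 - 19663) = -4916*(-19905) = 97852980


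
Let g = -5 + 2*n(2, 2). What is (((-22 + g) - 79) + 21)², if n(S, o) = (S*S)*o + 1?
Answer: 4489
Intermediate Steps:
n(S, o) = 1 + o*S² (n(S, o) = S²*o + 1 = o*S² + 1 = 1 + o*S²)
g = 13 (g = -5 + 2*(1 + 2*2²) = -5 + 2*(1 + 2*4) = -5 + 2*(1 + 8) = -5 + 2*9 = -5 + 18 = 13)
(((-22 + g) - 79) + 21)² = (((-22 + 13) - 79) + 21)² = ((-9 - 79) + 21)² = (-88 + 21)² = (-67)² = 4489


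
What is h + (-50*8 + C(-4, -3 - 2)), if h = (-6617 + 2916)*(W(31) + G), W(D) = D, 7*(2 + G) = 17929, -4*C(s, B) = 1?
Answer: -268437335/28 ≈ -9.5870e+6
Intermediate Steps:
C(s, B) = -¼ (C(s, B) = -¼*1 = -¼)
G = 17915/7 (G = -2 + (⅐)*17929 = -2 + 17929/7 = 17915/7 ≈ 2559.3)
h = -67106532/7 (h = (-6617 + 2916)*(31 + 17915/7) = -3701*18132/7 = -67106532/7 ≈ -9.5866e+6)
h + (-50*8 + C(-4, -3 - 2)) = -67106532/7 + (-50*8 - ¼) = -67106532/7 + (-400 - ¼) = -67106532/7 - 1601/4 = -268437335/28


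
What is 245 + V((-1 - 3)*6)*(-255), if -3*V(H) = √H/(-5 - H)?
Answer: 245 + 170*I*√6/19 ≈ 245.0 + 21.916*I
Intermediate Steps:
V(H) = -√H/(3*(-5 - H))
245 + V((-1 - 3)*6)*(-255) = 245 + (√((-1 - 3)*6)/(3*(5 + (-1 - 3)*6)))*(-255) = 245 + (√(-4*6)/(3*(5 - 4*6)))*(-255) = 245 + (√(-24)/(3*(5 - 24)))*(-255) = 245 + ((⅓)*(2*I*√6)/(-19))*(-255) = 245 + ((⅓)*(2*I*√6)*(-1/19))*(-255) = 245 - 2*I*√6/57*(-255) = 245 + 170*I*√6/19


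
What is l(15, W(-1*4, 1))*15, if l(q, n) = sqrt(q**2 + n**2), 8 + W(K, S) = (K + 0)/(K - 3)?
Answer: 15*sqrt(13729)/7 ≈ 251.08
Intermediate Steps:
W(K, S) = -8 + K/(-3 + K) (W(K, S) = -8 + (K + 0)/(K - 3) = -8 + K/(-3 + K))
l(q, n) = sqrt(n**2 + q**2)
l(15, W(-1*4, 1))*15 = sqrt(((24 - (-7)*4)/(-3 - 1*4))**2 + 15**2)*15 = sqrt(((24 - 7*(-4))/(-3 - 4))**2 + 225)*15 = sqrt(((24 + 28)/(-7))**2 + 225)*15 = sqrt((-1/7*52)**2 + 225)*15 = sqrt((-52/7)**2 + 225)*15 = sqrt(2704/49 + 225)*15 = sqrt(13729/49)*15 = (sqrt(13729)/7)*15 = 15*sqrt(13729)/7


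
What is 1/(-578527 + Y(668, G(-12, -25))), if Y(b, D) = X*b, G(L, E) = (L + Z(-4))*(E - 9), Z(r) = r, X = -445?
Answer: -1/875787 ≈ -1.1418e-6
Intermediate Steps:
G(L, E) = (-9 + E)*(-4 + L) (G(L, E) = (L - 4)*(E - 9) = (-4 + L)*(-9 + E) = (-9 + E)*(-4 + L))
Y(b, D) = -445*b
1/(-578527 + Y(668, G(-12, -25))) = 1/(-578527 - 445*668) = 1/(-578527 - 297260) = 1/(-875787) = -1/875787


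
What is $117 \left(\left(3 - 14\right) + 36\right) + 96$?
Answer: $3021$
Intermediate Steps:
$117 \left(\left(3 - 14\right) + 36\right) + 96 = 117 \left(-11 + 36\right) + 96 = 117 \cdot 25 + 96 = 2925 + 96 = 3021$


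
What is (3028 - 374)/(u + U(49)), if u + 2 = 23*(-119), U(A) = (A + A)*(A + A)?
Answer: 2654/6865 ≈ 0.38660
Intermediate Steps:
U(A) = 4*A² (U(A) = (2*A)*(2*A) = 4*A²)
u = -2739 (u = -2 + 23*(-119) = -2 - 2737 = -2739)
(3028 - 374)/(u + U(49)) = (3028 - 374)/(-2739 + 4*49²) = 2654/(-2739 + 4*2401) = 2654/(-2739 + 9604) = 2654/6865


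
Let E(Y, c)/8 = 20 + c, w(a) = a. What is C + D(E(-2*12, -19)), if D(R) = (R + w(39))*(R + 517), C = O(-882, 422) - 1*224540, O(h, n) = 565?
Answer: -199300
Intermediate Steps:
E(Y, c) = 160 + 8*c (E(Y, c) = 8*(20 + c) = 160 + 8*c)
C = -223975 (C = 565 - 1*224540 = 565 - 224540 = -223975)
D(R) = (39 + R)*(517 + R) (D(R) = (R + 39)*(R + 517) = (39 + R)*(517 + R))
C + D(E(-2*12, -19)) = -223975 + (20163 + (160 + 8*(-19))² + 556*(160 + 8*(-19))) = -223975 + (20163 + (160 - 152)² + 556*(160 - 152)) = -223975 + (20163 + 8² + 556*8) = -223975 + (20163 + 64 + 4448) = -223975 + 24675 = -199300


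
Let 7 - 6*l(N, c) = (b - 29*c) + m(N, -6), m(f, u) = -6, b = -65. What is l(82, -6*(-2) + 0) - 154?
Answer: -83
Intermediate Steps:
l(N, c) = 13 + 29*c/6 (l(N, c) = 7/6 - ((-65 - 29*c) - 6)/6 = 7/6 - (-71 - 29*c)/6 = 7/6 + (71/6 + 29*c/6) = 13 + 29*c/6)
l(82, -6*(-2) + 0) - 154 = (13 + 29*(-6*(-2) + 0)/6) - 154 = (13 + 29*(12 + 0)/6) - 154 = (13 + (29/6)*12) - 154 = (13 + 58) - 154 = 71 - 154 = -83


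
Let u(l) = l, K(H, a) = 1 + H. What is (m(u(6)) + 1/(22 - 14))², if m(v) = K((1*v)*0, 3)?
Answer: 81/64 ≈ 1.2656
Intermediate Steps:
m(v) = 1 (m(v) = 1 + (1*v)*0 = 1 + v*0 = 1 + 0 = 1)
(m(u(6)) + 1/(22 - 14))² = (1 + 1/(22 - 14))² = (1 + 1/8)² = (1 + ⅛)² = (9/8)² = 81/64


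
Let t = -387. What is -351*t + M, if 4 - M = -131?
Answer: 135972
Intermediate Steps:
M = 135 (M = 4 - 1*(-131) = 4 + 131 = 135)
-351*t + M = -351*(-387) + 135 = 135837 + 135 = 135972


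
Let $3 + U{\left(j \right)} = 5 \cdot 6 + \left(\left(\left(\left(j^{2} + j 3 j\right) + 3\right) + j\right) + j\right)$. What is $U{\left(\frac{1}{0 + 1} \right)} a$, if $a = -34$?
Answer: $-1224$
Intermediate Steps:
$U{\left(j \right)} = 30 + 2 j + 4 j^{2}$ ($U{\left(j \right)} = -3 + \left(5 \cdot 6 + \left(\left(\left(\left(j^{2} + j 3 j\right) + 3\right) + j\right) + j\right)\right) = -3 + \left(30 + \left(\left(\left(\left(j^{2} + 3 j j\right) + 3\right) + j\right) + j\right)\right) = -3 + \left(30 + \left(\left(\left(\left(j^{2} + 3 j^{2}\right) + 3\right) + j\right) + j\right)\right) = -3 + \left(30 + \left(\left(\left(4 j^{2} + 3\right) + j\right) + j\right)\right) = -3 + \left(30 + \left(\left(\left(3 + 4 j^{2}\right) + j\right) + j\right)\right) = -3 + \left(30 + \left(\left(3 + j + 4 j^{2}\right) + j\right)\right) = -3 + \left(30 + \left(3 + 2 j + 4 j^{2}\right)\right) = -3 + \left(33 + 2 j + 4 j^{2}\right) = 30 + 2 j + 4 j^{2}$)
$U{\left(\frac{1}{0 + 1} \right)} a = \left(30 + \frac{2}{0 + 1} + 4 \left(\frac{1}{0 + 1}\right)^{2}\right) \left(-34\right) = \left(30 + \frac{2}{1} + 4 \left(1^{-1}\right)^{2}\right) \left(-34\right) = \left(30 + 2 \cdot 1 + 4 \cdot 1^{2}\right) \left(-34\right) = \left(30 + 2 + 4 \cdot 1\right) \left(-34\right) = \left(30 + 2 + 4\right) \left(-34\right) = 36 \left(-34\right) = -1224$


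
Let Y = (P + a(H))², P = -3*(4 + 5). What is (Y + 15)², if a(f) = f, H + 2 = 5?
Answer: 349281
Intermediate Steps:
H = 3 (H = -2 + 5 = 3)
P = -27 (P = -3*9 = -27)
Y = 576 (Y = (-27 + 3)² = (-24)² = 576)
(Y + 15)² = (576 + 15)² = 591² = 349281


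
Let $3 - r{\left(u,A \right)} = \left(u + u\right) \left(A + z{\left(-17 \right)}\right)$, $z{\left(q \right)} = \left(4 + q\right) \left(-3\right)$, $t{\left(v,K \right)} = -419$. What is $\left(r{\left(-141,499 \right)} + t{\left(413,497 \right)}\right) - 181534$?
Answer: $-30234$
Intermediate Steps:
$z{\left(q \right)} = -12 - 3 q$
$r{\left(u,A \right)} = 3 - 2 u \left(39 + A\right)$ ($r{\left(u,A \right)} = 3 - \left(u + u\right) \left(A - -39\right) = 3 - 2 u \left(A + \left(-12 + 51\right)\right) = 3 - 2 u \left(A + 39\right) = 3 - 2 u \left(39 + A\right)$)
$\left(r{\left(-141,499 \right)} + t{\left(413,497 \right)}\right) - 181534 = \left(\left(3 - -10998 - 998 \left(-141\right)\right) - 419\right) - 181534 = \left(\left(3 + 10998 + 140718\right) - 419\right) - 181534 = \left(151719 - 419\right) - 181534 = 151300 - 181534 = -30234$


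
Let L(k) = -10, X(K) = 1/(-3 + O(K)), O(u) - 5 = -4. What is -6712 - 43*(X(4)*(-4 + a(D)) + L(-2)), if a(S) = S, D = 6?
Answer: -6239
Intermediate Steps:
O(u) = 1 (O(u) = 5 - 4 = 1)
X(K) = -1/2 (X(K) = 1/(-3 + 1) = 1/(-2) = -1/2)
-6712 - 43*(X(4)*(-4 + a(D)) + L(-2)) = -6712 - 43*(-(-4 + 6)/2 - 10) = -6712 - 43*(-1/2*2 - 10) = -6712 - 43*(-1 - 10) = -6712 - 43*(-11) = -6712 + 473 = -6239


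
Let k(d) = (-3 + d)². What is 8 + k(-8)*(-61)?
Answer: -7373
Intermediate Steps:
8 + k(-8)*(-61) = 8 + (-3 - 8)²*(-61) = 8 + (-11)²*(-61) = 8 + 121*(-61) = 8 - 7381 = -7373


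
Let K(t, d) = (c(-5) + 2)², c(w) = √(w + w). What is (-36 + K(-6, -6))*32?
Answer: -1344 + 128*I*√10 ≈ -1344.0 + 404.77*I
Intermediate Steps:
c(w) = √2*√w (c(w) = √(2*w) = √2*√w)
K(t, d) = (2 + I*√10)² (K(t, d) = (√2*√(-5) + 2)² = (√2*(I*√5) + 2)² = (I*√10 + 2)² = (2 + I*√10)²)
(-36 + K(-6, -6))*32 = (-36 + (2 + I*√10)²)*32 = -1152 + 32*(2 + I*√10)²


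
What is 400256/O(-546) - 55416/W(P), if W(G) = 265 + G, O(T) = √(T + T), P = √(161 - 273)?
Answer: 8*(-6629240*√273 + 1891071*I - 700448*I*√39)/(273*(-265*I + 4*√7)) ≈ -208.78 - 12104.0*I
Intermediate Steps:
P = 4*I*√7 (P = √(-112) = 4*I*√7 ≈ 10.583*I)
O(T) = √2*√T (O(T) = √(2*T) = √2*√T)
400256/O(-546) - 55416/W(P) = 400256/((√2*√(-546))) - 55416/(265 + 4*I*√7) = 400256/((√2*(I*√546))) - 55416/(265 + 4*I*√7) = 400256/((2*I*√273)) - 55416/(265 + 4*I*√7) = 400256*(-I*√273/546) - 55416/(265 + 4*I*√7) = -200128*I*√273/273 - 55416/(265 + 4*I*√7) = -55416/(265 + 4*I*√7) - 200128*I*√273/273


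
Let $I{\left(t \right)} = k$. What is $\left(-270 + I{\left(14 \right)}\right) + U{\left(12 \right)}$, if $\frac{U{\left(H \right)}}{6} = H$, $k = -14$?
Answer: $-212$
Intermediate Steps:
$U{\left(H \right)} = 6 H$
$I{\left(t \right)} = -14$
$\left(-270 + I{\left(14 \right)}\right) + U{\left(12 \right)} = \left(-270 - 14\right) + 6 \cdot 12 = -284 + 72 = -212$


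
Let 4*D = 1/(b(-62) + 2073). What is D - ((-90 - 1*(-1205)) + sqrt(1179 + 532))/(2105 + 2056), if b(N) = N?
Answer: -8964899/33471084 - sqrt(1711)/4161 ≈ -0.27778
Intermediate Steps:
D = 1/8044 (D = 1/(4*(-62 + 2073)) = (1/4)/2011 = (1/4)*(1/2011) = 1/8044 ≈ 0.00012432)
D - ((-90 - 1*(-1205)) + sqrt(1179 + 532))/(2105 + 2056) = 1/8044 - ((-90 - 1*(-1205)) + sqrt(1179 + 532))/(2105 + 2056) = 1/8044 - ((-90 + 1205) + sqrt(1711))/4161 = 1/8044 - (1115 + sqrt(1711))/4161 = 1/8044 - (1115/4161 + sqrt(1711)/4161) = 1/8044 + (-1115/4161 - sqrt(1711)/4161) = -8964899/33471084 - sqrt(1711)/4161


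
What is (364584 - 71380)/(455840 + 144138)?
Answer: 6374/13043 ≈ 0.48869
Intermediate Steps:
(364584 - 71380)/(455840 + 144138) = 293204/599978 = 293204*(1/599978) = 6374/13043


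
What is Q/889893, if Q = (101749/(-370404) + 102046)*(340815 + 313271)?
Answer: 12361618681272905/164809963386 ≈ 75005.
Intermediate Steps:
Q = 12361618681272905/185202 (Q = (101749*(-1/370404) + 102046)*654086 = (-101749/370404 + 102046)*654086 = (37798144835/370404)*654086 = 12361618681272905/185202 ≈ 6.6747e+10)
Q/889893 = (12361618681272905/185202)/889893 = (12361618681272905/185202)*(1/889893) = 12361618681272905/164809963386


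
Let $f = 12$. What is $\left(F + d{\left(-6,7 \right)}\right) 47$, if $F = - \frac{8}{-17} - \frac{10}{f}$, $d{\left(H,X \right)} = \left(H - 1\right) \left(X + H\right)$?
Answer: $- \frac{35297}{102} \approx -346.05$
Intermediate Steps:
$d{\left(H,X \right)} = \left(-1 + H\right) \left(H + X\right)$
$F = - \frac{37}{102}$ ($F = - \frac{8}{-17} - \frac{10}{12} = \left(-8\right) \left(- \frac{1}{17}\right) - \frac{5}{6} = \frac{8}{17} - \frac{5}{6} = - \frac{37}{102} \approx -0.36275$)
$\left(F + d{\left(-6,7 \right)}\right) 47 = \left(- \frac{37}{102} - \left(43 - 36\right)\right) 47 = \left(- \frac{37}{102} + \left(36 + 6 - 7 - 42\right)\right) 47 = \left(- \frac{37}{102} - 7\right) 47 = \left(- \frac{751}{102}\right) 47 = - \frac{35297}{102}$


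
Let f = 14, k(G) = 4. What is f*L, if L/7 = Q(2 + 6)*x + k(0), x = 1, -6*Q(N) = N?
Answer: 784/3 ≈ 261.33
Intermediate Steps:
Q(N) = -N/6
L = 56/3 (L = 7*(-(2 + 6)/6*1 + 4) = 7*(-⅙*8*1 + 4) = 7*(-4/3*1 + 4) = 7*(-4/3 + 4) = 7*(8/3) = 56/3 ≈ 18.667)
f*L = 14*(56/3) = 784/3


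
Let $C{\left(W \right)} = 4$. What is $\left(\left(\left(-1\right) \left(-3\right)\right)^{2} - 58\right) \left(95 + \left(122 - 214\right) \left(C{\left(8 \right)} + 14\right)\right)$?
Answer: $76489$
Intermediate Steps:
$\left(\left(\left(-1\right) \left(-3\right)\right)^{2} - 58\right) \left(95 + \left(122 - 214\right) \left(C{\left(8 \right)} + 14\right)\right) = \left(\left(\left(-1\right) \left(-3\right)\right)^{2} - 58\right) \left(95 + \left(122 - 214\right) \left(4 + 14\right)\right) = \left(3^{2} - 58\right) \left(95 - 1656\right) = \left(9 - 58\right) \left(95 - 1656\right) = \left(-49\right) \left(-1561\right) = 76489$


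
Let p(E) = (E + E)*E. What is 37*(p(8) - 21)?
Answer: 3959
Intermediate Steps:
p(E) = 2*E**2 (p(E) = (2*E)*E = 2*E**2)
37*(p(8) - 21) = 37*(2*8**2 - 21) = 37*(2*64 - 21) = 37*(128 - 21) = 37*107 = 3959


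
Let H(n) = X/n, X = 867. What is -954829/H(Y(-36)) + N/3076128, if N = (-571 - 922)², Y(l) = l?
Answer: 35246758860505/889000992 ≈ 39648.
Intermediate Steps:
N = 2229049 (N = (-1493)² = 2229049)
H(n) = 867/n
-954829/H(Y(-36)) + N/3076128 = -954829/(867/(-36)) + 2229049/3076128 = -954829/(867*(-1/36)) + 2229049*(1/3076128) = -954829/(-289/12) + 2229049/3076128 = -954829*(-12/289) + 2229049/3076128 = 11457948/289 + 2229049/3076128 = 35246758860505/889000992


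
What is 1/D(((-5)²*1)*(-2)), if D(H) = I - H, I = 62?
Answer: 1/112 ≈ 0.0089286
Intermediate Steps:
D(H) = 62 - H
1/D(((-5)²*1)*(-2)) = 1/(62 - (-5)²*1*(-2)) = 1/(62 - 25*1*(-2)) = 1/(62 - 25*(-2)) = 1/(62 - 1*(-50)) = 1/(62 + 50) = 1/112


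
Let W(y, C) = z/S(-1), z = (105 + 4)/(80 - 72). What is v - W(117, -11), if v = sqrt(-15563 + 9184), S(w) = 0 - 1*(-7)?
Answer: -109/56 + I*sqrt(6379) ≈ -1.9464 + 79.869*I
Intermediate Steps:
S(w) = 7 (S(w) = 0 + 7 = 7)
z = 109/8 ≈ 13.625
W(y, C) = 109/56 (W(y, C) = (109/8)/7 = (109/8)*(1/7) = 109/56)
v = I*sqrt(6379) (v = sqrt(-6379) = I*sqrt(6379) ≈ 79.869*I)
v - W(117, -11) = I*sqrt(6379) - 1*109/56 = I*sqrt(6379) - 109/56 = -109/56 + I*sqrt(6379)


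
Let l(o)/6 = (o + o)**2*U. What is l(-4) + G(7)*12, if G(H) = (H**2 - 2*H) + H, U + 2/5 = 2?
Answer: 5592/5 ≈ 1118.4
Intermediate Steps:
U = 8/5 (U = -2/5 + 2 = 8/5 ≈ 1.6000)
l(o) = 192*o**2/5 (l(o) = 6*((o + o)**2*(8/5)) = 6*((2*o)**2*(8/5)) = 6*((4*o**2)*(8/5)) = 6*(32*o**2/5) = 192*o**2/5)
G(H) = H**2 - H
l(-4) + G(7)*12 = (192/5)*(-4)**2 + (7*(-1 + 7))*12 = (192/5)*16 + (7*6)*12 = 3072/5 + 42*12 = 3072/5 + 504 = 5592/5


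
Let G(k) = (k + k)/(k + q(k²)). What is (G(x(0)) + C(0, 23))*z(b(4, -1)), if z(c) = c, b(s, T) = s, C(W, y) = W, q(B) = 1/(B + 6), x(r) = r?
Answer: 0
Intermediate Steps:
q(B) = 1/(6 + B)
G(k) = 2*k/(k + 1/(6 + k²)) (G(k) = (k + k)/(k + 1/(6 + k²)) = (2*k)/(k + 1/(6 + k²)) = 2*k/(k + 1/(6 + k²)))
(G(x(0)) + C(0, 23))*z(b(4, -1)) = (2*0*(6 + 0²)/(1 + 0*(6 + 0²)) + 0)*4 = (2*0*(6 + 0)/(1 + 0*(6 + 0)) + 0)*4 = (2*0*6/(1 + 0*6) + 0)*4 = (2*0*6/(1 + 0) + 0)*4 = (2*0*6/1 + 0)*4 = (2*0*1*6 + 0)*4 = (0 + 0)*4 = 0*4 = 0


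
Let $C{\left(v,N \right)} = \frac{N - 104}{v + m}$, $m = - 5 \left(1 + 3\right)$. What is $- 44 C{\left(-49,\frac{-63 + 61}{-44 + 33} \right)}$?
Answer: $- \frac{4568}{69} \approx -66.203$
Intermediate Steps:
$m = -20$ ($m = \left(-5\right) 4 = -20$)
$C{\left(v,N \right)} = \frac{-104 + N}{-20 + v}$ ($C{\left(v,N \right)} = \frac{N - 104}{v - 20} = \frac{-104 + N}{-20 + v}$)
$- 44 C{\left(-49,\frac{-63 + 61}{-44 + 33} \right)} = - 44 \frac{-104 + \frac{-63 + 61}{-44 + 33}}{-20 - 49} = - 44 \frac{-104 - \frac{2}{-11}}{-69} = - 44 \left(- \frac{-104 - - \frac{2}{11}}{69}\right) = - 44 \left(- \frac{-104 + \frac{2}{11}}{69}\right) = - 44 \left(\left(- \frac{1}{69}\right) \left(- \frac{1142}{11}\right)\right) = \left(-44\right) \frac{1142}{759} = - \frac{4568}{69}$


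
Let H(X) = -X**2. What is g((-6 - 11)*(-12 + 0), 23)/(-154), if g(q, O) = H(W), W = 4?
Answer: 8/77 ≈ 0.10390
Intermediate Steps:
g(q, O) = -16 (g(q, O) = -1*4**2 = -1*16 = -16)
g((-6 - 11)*(-12 + 0), 23)/(-154) = -16/(-154) = -16*(-1/154) = 8/77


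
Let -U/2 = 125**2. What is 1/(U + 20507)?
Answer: -1/10743 ≈ -9.3084e-5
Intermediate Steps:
U = -31250 (U = -2*125**2 = -2*15625 = -31250)
1/(U + 20507) = 1/(-31250 + 20507) = 1/(-10743) = -1/10743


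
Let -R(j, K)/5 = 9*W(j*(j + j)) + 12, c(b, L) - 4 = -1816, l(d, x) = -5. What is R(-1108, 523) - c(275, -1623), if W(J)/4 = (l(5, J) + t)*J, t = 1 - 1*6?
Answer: 4419592152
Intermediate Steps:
t = -5 (t = 1 - 6 = -5)
c(b, L) = -1812 (c(b, L) = 4 - 1816 = -1812)
W(J) = -40*J (W(J) = 4*((-5 - 5)*J) = 4*(-10*J) = -40*J)
R(j, K) = -60 + 3600*j² (R(j, K) = -5*(9*(-40*j*(j + j)) + 12) = -5*(9*(-40*j*2*j) + 12) = -5*(9*(-80*j²) + 12) = -5*(-720*j² + 12) = -5*(12 - 720*j²) = -60 + 3600*j²)
R(-1108, 523) - c(275, -1623) = (-60 + 3600*(-1108)²) - 1*(-1812) = (-60 + 3600*1227664) + 1812 = (-60 + 4419590400) + 1812 = 4419590340 + 1812 = 4419592152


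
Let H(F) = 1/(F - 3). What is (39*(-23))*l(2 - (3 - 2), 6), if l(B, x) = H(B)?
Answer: 897/2 ≈ 448.50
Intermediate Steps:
H(F) = 1/(-3 + F)
l(B, x) = 1/(-3 + B)
(39*(-23))*l(2 - (3 - 2), 6) = (39*(-23))/(-3 + (2 - (3 - 2))) = -897/(-3 + (2 - 1*1)) = -897/(-3 + (2 - 1)) = -897/(-3 + 1) = -897/(-2) = -897*(-½) = 897/2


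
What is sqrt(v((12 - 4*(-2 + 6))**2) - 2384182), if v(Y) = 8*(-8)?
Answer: I*sqrt(2384246) ≈ 1544.1*I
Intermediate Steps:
v(Y) = -64
sqrt(v((12 - 4*(-2 + 6))**2) - 2384182) = sqrt(-64 - 2384182) = sqrt(-2384246) = I*sqrt(2384246)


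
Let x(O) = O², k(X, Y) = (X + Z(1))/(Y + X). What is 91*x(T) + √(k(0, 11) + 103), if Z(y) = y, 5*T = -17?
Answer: 26299/25 + 9*√154/11 ≈ 1062.1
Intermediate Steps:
T = -17/5 (T = (⅕)*(-17) = -17/5 ≈ -3.4000)
k(X, Y) = (1 + X)/(X + Y) (k(X, Y) = (X + 1)/(Y + X) = (1 + X)/(X + Y))
91*x(T) + √(k(0, 11) + 103) = 91*(-17/5)² + √((1 + 0)/(0 + 11) + 103) = 91*(289/25) + √(1/11 + 103) = 26299/25 + √((1/11)*1 + 103) = 26299/25 + √(1/11 + 103) = 26299/25 + √(1134/11) = 26299/25 + 9*√154/11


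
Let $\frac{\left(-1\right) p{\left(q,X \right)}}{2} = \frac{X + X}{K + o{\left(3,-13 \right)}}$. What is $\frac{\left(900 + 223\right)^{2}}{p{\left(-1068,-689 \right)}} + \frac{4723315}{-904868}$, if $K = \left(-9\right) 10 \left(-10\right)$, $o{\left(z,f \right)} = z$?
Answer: $\frac{64403137296661}{155863513} \approx 4.132 \cdot 10^{5}$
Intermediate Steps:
$K = 900$ ($K = \left(-90\right) \left(-10\right) = 900$)
$p{\left(q,X \right)} = - \frac{4 X}{903}$ ($p{\left(q,X \right)} = - 2 \frac{X + X}{900 + 3} = - 2 \frac{2 X}{903} = - \frac{4 X}{903}$)
$\frac{\left(900 + 223\right)^{2}}{p{\left(-1068,-689 \right)}} + \frac{4723315}{-904868} = \frac{\left(900 + 223\right)^{2}}{\left(- \frac{4}{903}\right) \left(-689\right)} + \frac{4723315}{-904868} = \frac{1123^{2}}{\frac{2756}{903}} + 4723315 \left(- \frac{1}{904868}\right) = 1261129 \cdot \frac{903}{2756} - \frac{4723315}{904868} = \frac{1138799487}{2756} - \frac{4723315}{904868} = \frac{64403137296661}{155863513}$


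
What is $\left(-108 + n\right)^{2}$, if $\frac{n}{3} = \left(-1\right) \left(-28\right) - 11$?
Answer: $3249$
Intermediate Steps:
$n = 51$ ($n = 3 \left(\left(-1\right) \left(-28\right) - 11\right) = 3 \left(28 - 11\right) = 3 \cdot 17 = 51$)
$\left(-108 + n\right)^{2} = \left(-108 + 51\right)^{2} = \left(-57\right)^{2} = 3249$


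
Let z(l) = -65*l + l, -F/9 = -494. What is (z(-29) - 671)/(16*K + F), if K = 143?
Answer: 1185/6734 ≈ 0.17597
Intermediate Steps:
F = 4446 (F = -9*(-494) = 4446)
z(l) = -64*l
(z(-29) - 671)/(16*K + F) = (-64*(-29) - 671)/(16*143 + 4446) = (1856 - 671)/(2288 + 4446) = 1185/6734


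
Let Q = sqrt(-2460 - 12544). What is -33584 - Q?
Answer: -33584 - 22*I*sqrt(31) ≈ -33584.0 - 122.49*I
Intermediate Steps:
Q = 22*I*sqrt(31) (Q = sqrt(-15004) = 22*I*sqrt(31) ≈ 122.49*I)
-33584 - Q = -33584 - 22*I*sqrt(31)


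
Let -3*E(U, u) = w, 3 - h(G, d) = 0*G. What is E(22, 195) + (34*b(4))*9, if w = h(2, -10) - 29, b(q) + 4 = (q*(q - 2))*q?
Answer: 25730/3 ≈ 8576.7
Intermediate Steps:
h(G, d) = 3 (h(G, d) = 3 - 0*G = 3 - 1*0 = 3 + 0 = 3)
b(q) = -4 + q²*(-2 + q) (b(q) = -4 + (q*(q - 2))*q = -4 + (q*(-2 + q))*q = -4 + q²*(-2 + q))
w = -26 (w = 3 - 29 = -26)
E(U, u) = 26/3 (E(U, u) = -⅓*(-26) = 26/3)
E(22, 195) + (34*b(4))*9 = 26/3 + (34*(-4 + 4³ - 2*4²))*9 = 26/3 + (34*(-4 + 64 - 2*16))*9 = 26/3 + (34*(-4 + 64 - 32))*9 = 26/3 + (34*28)*9 = 26/3 + 952*9 = 26/3 + 8568 = 25730/3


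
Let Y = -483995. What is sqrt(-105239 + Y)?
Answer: I*sqrt(589234) ≈ 767.62*I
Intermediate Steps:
sqrt(-105239 + Y) = sqrt(-105239 - 483995) = sqrt(-589234) = I*sqrt(589234)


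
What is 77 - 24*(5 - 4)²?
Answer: 53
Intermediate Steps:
77 - 24*(5 - 4)² = 77 - 24*1² = 77 - 24*1 = 77 - 24 = 53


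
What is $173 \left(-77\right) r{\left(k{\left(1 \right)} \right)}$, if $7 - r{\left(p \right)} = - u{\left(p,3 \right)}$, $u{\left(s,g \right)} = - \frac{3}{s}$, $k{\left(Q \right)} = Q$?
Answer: $-53284$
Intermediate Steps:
$r{\left(p \right)} = 7 - \frac{3}{p}$ ($r{\left(p \right)} = 7 - - \frac{-3}{p} = 7 - \frac{3}{p}$)
$173 \left(-77\right) r{\left(k{\left(1 \right)} \right)} = 173 \left(-77\right) \left(7 - \frac{3}{1}\right) = - 13321 \left(7 - 3\right) = \left(-13321\right) 4 = -53284$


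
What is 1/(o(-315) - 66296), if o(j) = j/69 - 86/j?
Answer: -7245/480345617 ≈ -1.5083e-5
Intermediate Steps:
o(j) = -86/j + j/69 (o(j) = j*(1/69) - 86/j = j/69 - 86/j = -86/j + j/69)
1/(o(-315) - 66296) = 1/((-86/(-315) + (1/69)*(-315)) - 66296) = 1/((-86*(-1/315) - 105/23) - 66296) = 1/((86/315 - 105/23) - 66296) = 1/(-31097/7245 - 66296) = 1/(-480345617/7245) = -7245/480345617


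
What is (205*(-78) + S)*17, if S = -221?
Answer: -275587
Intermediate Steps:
(205*(-78) + S)*17 = (205*(-78) - 221)*17 = (-15990 - 221)*17 = -16211*17 = -275587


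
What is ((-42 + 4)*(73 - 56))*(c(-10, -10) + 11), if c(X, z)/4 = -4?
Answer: 3230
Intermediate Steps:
c(X, z) = -16 (c(X, z) = 4*(-4) = -16)
((-42 + 4)*(73 - 56))*(c(-10, -10) + 11) = ((-42 + 4)*(73 - 56))*(-16 + 11) = -38*17*(-5) = -646*(-5) = 3230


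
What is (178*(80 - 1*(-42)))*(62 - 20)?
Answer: 912072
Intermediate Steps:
(178*(80 - 1*(-42)))*(62 - 20) = (178*(80 + 42))*42 = (178*122)*42 = 21716*42 = 912072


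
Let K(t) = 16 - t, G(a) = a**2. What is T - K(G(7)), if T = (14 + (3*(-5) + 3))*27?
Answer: 87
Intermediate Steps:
T = 54 (T = (14 + (-15 + 3))*27 = (14 - 12)*27 = 2*27 = 54)
T - K(G(7)) = 54 - (16 - 1*7**2) = 54 - (16 - 1*49) = 54 - (16 - 49) = 54 - 1*(-33) = 54 + 33 = 87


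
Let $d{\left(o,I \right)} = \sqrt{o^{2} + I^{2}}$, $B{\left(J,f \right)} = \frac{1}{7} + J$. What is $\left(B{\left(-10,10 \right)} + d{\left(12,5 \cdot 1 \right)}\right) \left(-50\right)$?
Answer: $- \frac{1100}{7} \approx -157.14$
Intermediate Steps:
$B{\left(J,f \right)} = \frac{1}{7} + J$
$d{\left(o,I \right)} = \sqrt{I^{2} + o^{2}}$
$\left(B{\left(-10,10 \right)} + d{\left(12,5 \cdot 1 \right)}\right) \left(-50\right) = \left(\left(\frac{1}{7} - 10\right) + \sqrt{\left(5 \cdot 1\right)^{2} + 12^{2}}\right) \left(-50\right) = \left(- \frac{69}{7} + \sqrt{5^{2} + 144}\right) \left(-50\right) = \left(- \frac{69}{7} + \sqrt{25 + 144}\right) \left(-50\right) = \left(- \frac{69}{7} + \sqrt{169}\right) \left(-50\right) = \left(- \frac{69}{7} + 13\right) \left(-50\right) = \frac{22}{7} \left(-50\right) = - \frac{1100}{7}$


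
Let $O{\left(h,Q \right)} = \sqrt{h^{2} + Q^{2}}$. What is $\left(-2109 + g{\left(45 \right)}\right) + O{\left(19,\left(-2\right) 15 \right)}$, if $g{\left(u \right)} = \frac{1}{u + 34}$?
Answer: $- \frac{166610}{79} + \sqrt{1261} \approx -2073.5$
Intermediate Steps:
$g{\left(u \right)} = \frac{1}{34 + u}$
$O{\left(h,Q \right)} = \sqrt{Q^{2} + h^{2}}$
$\left(-2109 + g{\left(45 \right)}\right) + O{\left(19,\left(-2\right) 15 \right)} = \left(-2109 + \frac{1}{34 + 45}\right) + \sqrt{\left(\left(-2\right) 15\right)^{2} + 19^{2}} = \left(-2109 + \frac{1}{79}\right) + \sqrt{\left(-30\right)^{2} + 361} = \left(-2109 + \frac{1}{79}\right) + \sqrt{900 + 361} = - \frac{166610}{79} + \sqrt{1261}$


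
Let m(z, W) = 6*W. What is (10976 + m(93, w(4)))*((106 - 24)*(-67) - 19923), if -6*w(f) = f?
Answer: -278875324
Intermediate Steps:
w(f) = -f/6
(10976 + m(93, w(4)))*((106 - 24)*(-67) - 19923) = (10976 + 6*(-⅙*4))*((106 - 24)*(-67) - 19923) = (10976 + 6*(-⅔))*(82*(-67) - 19923) = (10976 - 4)*(-5494 - 19923) = 10972*(-25417) = -278875324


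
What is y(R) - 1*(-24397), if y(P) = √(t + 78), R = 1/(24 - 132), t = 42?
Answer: 24397 + 2*√30 ≈ 24408.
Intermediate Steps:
R = -1/108 (R = 1/(-108) = -1/108 ≈ -0.0092593)
y(P) = 2*√30 (y(P) = √(42 + 78) = √120 = 2*√30)
y(R) - 1*(-24397) = 2*√30 - 1*(-24397) = 2*√30 + 24397 = 24397 + 2*√30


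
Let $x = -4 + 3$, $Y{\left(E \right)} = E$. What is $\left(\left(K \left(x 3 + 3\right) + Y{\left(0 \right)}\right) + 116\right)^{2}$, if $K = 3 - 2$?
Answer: $13456$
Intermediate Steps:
$x = -1$
$K = 1$
$\left(\left(K \left(x 3 + 3\right) + Y{\left(0 \right)}\right) + 116\right)^{2} = \left(\left(1 \left(\left(-1\right) 3 + 3\right) + 0\right) + 116\right)^{2} = \left(\left(1 \left(-3 + 3\right) + 0\right) + 116\right)^{2} = \left(\left(1 \cdot 0 + 0\right) + 116\right)^{2} = \left(\left(0 + 0\right) + 116\right)^{2} = \left(0 + 116\right)^{2} = 116^{2} = 13456$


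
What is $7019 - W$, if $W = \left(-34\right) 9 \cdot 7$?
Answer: $9161$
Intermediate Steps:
$W = -2142$ ($W = \left(-306\right) 7 = -2142$)
$7019 - W = 7019 - -2142 = 7019 + 2142 = 9161$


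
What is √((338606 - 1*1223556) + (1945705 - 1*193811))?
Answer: 8*√13546 ≈ 931.10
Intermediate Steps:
√((338606 - 1*1223556) + (1945705 - 1*193811)) = √((338606 - 1223556) + (1945705 - 193811)) = √(-884950 + 1751894) = √866944 = 8*√13546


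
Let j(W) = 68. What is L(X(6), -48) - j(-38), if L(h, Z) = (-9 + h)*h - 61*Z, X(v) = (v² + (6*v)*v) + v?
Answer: 67102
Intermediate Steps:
X(v) = v + 7*v² (X(v) = (v² + 6*v²) + v = 7*v² + v = v + 7*v²)
L(h, Z) = -61*Z + h*(-9 + h) (L(h, Z) = h*(-9 + h) - 61*Z = -61*Z + h*(-9 + h))
L(X(6), -48) - j(-38) = ((6*(1 + 7*6))² - 61*(-48) - 54*(1 + 7*6)) - 1*68 = ((6*(1 + 42))² + 2928 - 54*(1 + 42)) - 68 = ((6*43)² + 2928 - 54*43) - 68 = (258² + 2928 - 9*258) - 68 = (66564 + 2928 - 2322) - 68 = 67170 - 68 = 67102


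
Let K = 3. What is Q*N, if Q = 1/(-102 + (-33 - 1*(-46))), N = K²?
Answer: -9/89 ≈ -0.10112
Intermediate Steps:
N = 9 (N = 3² = 9)
Q = -1/89 (Q = 1/(-102 + (-33 + 46)) = 1/(-102 + 13) = 1/(-89) = -1/89 ≈ -0.011236)
Q*N = -1/89*9 = -9/89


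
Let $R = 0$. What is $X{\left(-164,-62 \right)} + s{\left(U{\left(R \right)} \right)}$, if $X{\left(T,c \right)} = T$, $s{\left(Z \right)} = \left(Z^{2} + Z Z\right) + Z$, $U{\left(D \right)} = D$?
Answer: $-164$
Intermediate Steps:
$s{\left(Z \right)} = Z + 2 Z^{2}$ ($s{\left(Z \right)} = \left(Z^{2} + Z^{2}\right) + Z = 2 Z^{2} + Z = Z + 2 Z^{2}$)
$X{\left(-164,-62 \right)} + s{\left(U{\left(R \right)} \right)} = -164 + 0 \left(1 + 2 \cdot 0\right) = -164 + 0 \left(1 + 0\right) = -164 + 0 \cdot 1 = -164 + 0 = -164$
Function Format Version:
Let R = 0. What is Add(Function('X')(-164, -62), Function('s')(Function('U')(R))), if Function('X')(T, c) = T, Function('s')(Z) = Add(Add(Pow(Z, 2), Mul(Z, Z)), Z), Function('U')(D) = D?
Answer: -164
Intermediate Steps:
Function('s')(Z) = Add(Z, Mul(2, Pow(Z, 2))) (Function('s')(Z) = Add(Add(Pow(Z, 2), Pow(Z, 2)), Z) = Add(Mul(2, Pow(Z, 2)), Z) = Add(Z, Mul(2, Pow(Z, 2))))
Add(Function('X')(-164, -62), Function('s')(Function('U')(R))) = Add(-164, Mul(0, Add(1, Mul(2, 0)))) = Add(-164, Mul(0, Add(1, 0))) = Add(-164, Mul(0, 1)) = Add(-164, 0) = -164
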